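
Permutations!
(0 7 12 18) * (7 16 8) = [16, 1, 2, 3, 4, 5, 6, 12, 7, 9, 10, 11, 18, 13, 14, 15, 8, 17, 0] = (0 16 8 7 12 18)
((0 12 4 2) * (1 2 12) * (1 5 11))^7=((0 5 11 1 2)(4 12))^7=(0 11 2 5 1)(4 12)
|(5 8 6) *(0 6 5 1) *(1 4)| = 4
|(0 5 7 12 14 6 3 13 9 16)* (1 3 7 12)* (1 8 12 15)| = |(0 5 15 1 3 13 9 16)(6 7 8 12 14)| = 40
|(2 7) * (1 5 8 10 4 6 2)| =8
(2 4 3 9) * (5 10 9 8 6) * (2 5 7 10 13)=(2 4 3 8 6 7 10 9 5 13)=[0, 1, 4, 8, 3, 13, 7, 10, 6, 5, 9, 11, 12, 2]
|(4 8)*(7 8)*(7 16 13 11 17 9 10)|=9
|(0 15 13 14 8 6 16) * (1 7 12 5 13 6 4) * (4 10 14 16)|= 30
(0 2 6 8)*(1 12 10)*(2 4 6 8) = (0 4 6 2 8)(1 12 10) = [4, 12, 8, 3, 6, 5, 2, 7, 0, 9, 1, 11, 10]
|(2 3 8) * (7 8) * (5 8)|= |(2 3 7 5 8)|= 5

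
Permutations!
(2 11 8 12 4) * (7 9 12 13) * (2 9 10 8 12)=(2 11 12 4 9)(7 10 8 13)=[0, 1, 11, 3, 9, 5, 6, 10, 13, 2, 8, 12, 4, 7]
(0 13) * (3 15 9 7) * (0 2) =(0 13 2)(3 15 9 7) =[13, 1, 0, 15, 4, 5, 6, 3, 8, 7, 10, 11, 12, 2, 14, 9]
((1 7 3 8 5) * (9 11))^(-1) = ((1 7 3 8 5)(9 11))^(-1) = (1 5 8 3 7)(9 11)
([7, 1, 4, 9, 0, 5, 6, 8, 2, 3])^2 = (9)(0 8 4 7 2)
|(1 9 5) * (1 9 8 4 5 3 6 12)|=8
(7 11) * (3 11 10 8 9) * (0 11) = (0 11 7 10 8 9 3) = [11, 1, 2, 0, 4, 5, 6, 10, 9, 3, 8, 7]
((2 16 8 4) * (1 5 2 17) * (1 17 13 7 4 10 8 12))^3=((17)(1 5 2 16 12)(4 13 7)(8 10))^3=(17)(1 16 5 12 2)(8 10)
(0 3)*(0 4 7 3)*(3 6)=(3 4 7 6)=[0, 1, 2, 4, 7, 5, 3, 6]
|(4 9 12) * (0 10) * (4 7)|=|(0 10)(4 9 12 7)|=4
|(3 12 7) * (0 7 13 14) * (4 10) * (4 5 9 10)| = |(0 7 3 12 13 14)(5 9 10)| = 6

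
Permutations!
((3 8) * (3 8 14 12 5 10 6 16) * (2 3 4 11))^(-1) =((2 3 14 12 5 10 6 16 4 11))^(-1) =(2 11 4 16 6 10 5 12 14 3)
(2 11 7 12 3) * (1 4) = [0, 4, 11, 2, 1, 5, 6, 12, 8, 9, 10, 7, 3] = (1 4)(2 11 7 12 3)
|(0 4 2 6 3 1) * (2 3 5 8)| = |(0 4 3 1)(2 6 5 8)| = 4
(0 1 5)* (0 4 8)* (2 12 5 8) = (0 1 8)(2 12 5 4) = [1, 8, 12, 3, 2, 4, 6, 7, 0, 9, 10, 11, 5]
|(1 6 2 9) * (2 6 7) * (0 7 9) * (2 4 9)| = |(0 7 4 9 1 2)| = 6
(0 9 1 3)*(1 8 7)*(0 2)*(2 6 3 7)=(0 9 8 2)(1 7)(3 6)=[9, 7, 0, 6, 4, 5, 3, 1, 2, 8]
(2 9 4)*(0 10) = [10, 1, 9, 3, 2, 5, 6, 7, 8, 4, 0] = (0 10)(2 9 4)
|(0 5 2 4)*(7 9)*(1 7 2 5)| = 6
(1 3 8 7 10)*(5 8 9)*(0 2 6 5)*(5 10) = [2, 3, 6, 9, 4, 8, 10, 5, 7, 0, 1] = (0 2 6 10 1 3 9)(5 8 7)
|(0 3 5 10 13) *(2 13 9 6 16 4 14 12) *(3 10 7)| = |(0 10 9 6 16 4 14 12 2 13)(3 5 7)| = 30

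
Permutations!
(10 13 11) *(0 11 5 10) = (0 11)(5 10 13) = [11, 1, 2, 3, 4, 10, 6, 7, 8, 9, 13, 0, 12, 5]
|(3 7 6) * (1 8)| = |(1 8)(3 7 6)| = 6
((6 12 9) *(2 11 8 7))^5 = ((2 11 8 7)(6 12 9))^5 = (2 11 8 7)(6 9 12)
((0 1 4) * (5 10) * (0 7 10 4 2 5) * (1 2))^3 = (0 4)(2 7)(5 10)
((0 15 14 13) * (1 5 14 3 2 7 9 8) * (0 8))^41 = (0 9 7 2 3 15)(1 5 14 13 8)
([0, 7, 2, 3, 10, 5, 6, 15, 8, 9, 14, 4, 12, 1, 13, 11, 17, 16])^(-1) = [0, 13, 2, 3, 11, 5, 6, 1, 8, 9, 4, 15, 12, 14, 10, 7, 17, 16]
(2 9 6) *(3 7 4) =(2 9 6)(3 7 4) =[0, 1, 9, 7, 3, 5, 2, 4, 8, 6]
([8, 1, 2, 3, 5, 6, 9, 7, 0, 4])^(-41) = (0 8)(4 9 6 5)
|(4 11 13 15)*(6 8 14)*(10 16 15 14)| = |(4 11 13 14 6 8 10 16 15)| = 9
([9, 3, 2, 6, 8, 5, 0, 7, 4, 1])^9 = [6, 9, 2, 1, 8, 5, 3, 7, 4, 0]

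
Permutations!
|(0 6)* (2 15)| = 2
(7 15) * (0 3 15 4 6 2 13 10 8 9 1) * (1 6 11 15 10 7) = (0 3 10 8 9 6 2 13 7 4 11 15 1) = [3, 0, 13, 10, 11, 5, 2, 4, 9, 6, 8, 15, 12, 7, 14, 1]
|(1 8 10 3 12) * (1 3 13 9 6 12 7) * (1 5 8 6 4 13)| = |(1 6 12 3 7 5 8 10)(4 13 9)| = 24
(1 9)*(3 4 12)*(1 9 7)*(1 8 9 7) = [0, 1, 2, 4, 12, 5, 6, 8, 9, 7, 10, 11, 3] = (3 4 12)(7 8 9)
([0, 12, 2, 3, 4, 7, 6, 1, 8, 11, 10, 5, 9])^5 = (1 7 5 11 9 12)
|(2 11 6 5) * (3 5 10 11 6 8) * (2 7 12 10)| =14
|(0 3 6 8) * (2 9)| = 4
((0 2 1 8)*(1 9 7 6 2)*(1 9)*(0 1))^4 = (0 2 6 7 9)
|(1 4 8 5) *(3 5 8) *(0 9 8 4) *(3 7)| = 8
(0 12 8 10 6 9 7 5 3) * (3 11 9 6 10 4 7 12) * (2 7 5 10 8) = (0 3)(2 7 10 8 4 5 11 9 12) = [3, 1, 7, 0, 5, 11, 6, 10, 4, 12, 8, 9, 2]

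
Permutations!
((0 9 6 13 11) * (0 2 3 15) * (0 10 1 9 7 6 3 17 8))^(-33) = (0 8 17 2 11 13 6 7)(1 3 10 9 15) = ((0 7 6 13 11 2 17 8)(1 9 3 15 10))^(-33)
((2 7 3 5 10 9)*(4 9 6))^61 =((2 7 3 5 10 6 4 9))^61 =(2 6 3 9 10 7 4 5)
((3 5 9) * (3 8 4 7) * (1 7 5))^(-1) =(1 3 7)(4 8 9 5)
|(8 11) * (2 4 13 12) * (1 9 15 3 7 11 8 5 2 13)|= 18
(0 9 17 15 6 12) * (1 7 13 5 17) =(0 9 1 7 13 5 17 15 6 12) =[9, 7, 2, 3, 4, 17, 12, 13, 8, 1, 10, 11, 0, 5, 14, 6, 16, 15]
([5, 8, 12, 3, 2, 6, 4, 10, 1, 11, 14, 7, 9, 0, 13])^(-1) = [13, 8, 4, 3, 6, 0, 5, 11, 1, 12, 7, 9, 2, 14, 10]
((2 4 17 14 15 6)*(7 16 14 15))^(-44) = (2 4 17 15 6)(7 16 14) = ((2 4 17 15 6)(7 16 14))^(-44)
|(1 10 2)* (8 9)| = |(1 10 2)(8 9)| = 6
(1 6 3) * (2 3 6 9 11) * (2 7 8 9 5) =[0, 5, 3, 1, 4, 2, 6, 8, 9, 11, 10, 7] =(1 5 2 3)(7 8 9 11)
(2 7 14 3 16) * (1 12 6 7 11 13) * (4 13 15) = [0, 12, 11, 16, 13, 5, 7, 14, 8, 9, 10, 15, 6, 1, 3, 4, 2] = (1 12 6 7 14 3 16 2 11 15 4 13)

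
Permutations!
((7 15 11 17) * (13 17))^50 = (17)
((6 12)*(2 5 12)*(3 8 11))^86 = (2 12)(3 11 8)(5 6) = ((2 5 12 6)(3 8 11))^86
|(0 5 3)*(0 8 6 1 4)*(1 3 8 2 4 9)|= 14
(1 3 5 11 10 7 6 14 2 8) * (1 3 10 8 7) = [0, 10, 7, 5, 4, 11, 14, 6, 3, 9, 1, 8, 12, 13, 2] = (1 10)(2 7 6 14)(3 5 11 8)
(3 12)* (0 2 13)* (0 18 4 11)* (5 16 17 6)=(0 2 13 18 4 11)(3 12)(5 16 17 6)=[2, 1, 13, 12, 11, 16, 5, 7, 8, 9, 10, 0, 3, 18, 14, 15, 17, 6, 4]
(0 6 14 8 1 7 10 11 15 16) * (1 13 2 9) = (0 6 14 8 13 2 9 1 7 10 11 15 16) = [6, 7, 9, 3, 4, 5, 14, 10, 13, 1, 11, 15, 12, 2, 8, 16, 0]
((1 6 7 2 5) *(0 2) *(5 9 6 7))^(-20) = (0 2 9 6 5 1 7)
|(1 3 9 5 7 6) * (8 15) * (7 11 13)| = |(1 3 9 5 11 13 7 6)(8 15)| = 8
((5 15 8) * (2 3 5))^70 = (15)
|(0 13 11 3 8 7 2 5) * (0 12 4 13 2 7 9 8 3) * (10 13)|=|(0 2 5 12 4 10 13 11)(8 9)|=8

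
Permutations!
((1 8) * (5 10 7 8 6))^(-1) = (1 8 7 10 5 6)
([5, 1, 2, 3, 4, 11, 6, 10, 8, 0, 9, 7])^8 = (0 11 10)(5 7 9)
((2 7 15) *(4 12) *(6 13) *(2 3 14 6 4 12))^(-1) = ((2 7 15 3 14 6 13 4))^(-1) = (2 4 13 6 14 3 15 7)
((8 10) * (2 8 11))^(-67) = (2 8 10 11)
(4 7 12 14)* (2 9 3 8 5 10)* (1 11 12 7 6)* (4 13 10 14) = (1 11 12 4 6)(2 9 3 8 5 14 13 10) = [0, 11, 9, 8, 6, 14, 1, 7, 5, 3, 2, 12, 4, 10, 13]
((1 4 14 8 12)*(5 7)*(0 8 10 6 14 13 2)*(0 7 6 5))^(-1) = (0 7 2 13 4 1 12 8)(5 10 14 6)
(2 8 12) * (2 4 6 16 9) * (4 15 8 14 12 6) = (2 14 12 15 8 6 16 9) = [0, 1, 14, 3, 4, 5, 16, 7, 6, 2, 10, 11, 15, 13, 12, 8, 9]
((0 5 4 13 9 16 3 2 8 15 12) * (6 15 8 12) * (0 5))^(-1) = (2 3 16 9 13 4 5 12)(6 15)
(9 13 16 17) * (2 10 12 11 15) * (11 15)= [0, 1, 10, 3, 4, 5, 6, 7, 8, 13, 12, 11, 15, 16, 14, 2, 17, 9]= (2 10 12 15)(9 13 16 17)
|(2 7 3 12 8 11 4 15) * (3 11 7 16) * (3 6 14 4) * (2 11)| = |(2 16 6 14 4 15 11 3 12 8 7)| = 11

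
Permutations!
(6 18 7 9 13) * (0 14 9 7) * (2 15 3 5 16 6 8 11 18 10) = [14, 1, 15, 5, 4, 16, 10, 7, 11, 13, 2, 18, 12, 8, 9, 3, 6, 17, 0] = (0 14 9 13 8 11 18)(2 15 3 5 16 6 10)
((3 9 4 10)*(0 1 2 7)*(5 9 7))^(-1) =(0 7 3 10 4 9 5 2 1)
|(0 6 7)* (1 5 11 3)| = 12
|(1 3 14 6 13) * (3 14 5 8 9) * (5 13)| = 8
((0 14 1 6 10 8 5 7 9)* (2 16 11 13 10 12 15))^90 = (16)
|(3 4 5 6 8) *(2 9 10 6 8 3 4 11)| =6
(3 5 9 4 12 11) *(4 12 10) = [0, 1, 2, 5, 10, 9, 6, 7, 8, 12, 4, 3, 11] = (3 5 9 12 11)(4 10)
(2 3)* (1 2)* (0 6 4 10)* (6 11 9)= (0 11 9 6 4 10)(1 2 3)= [11, 2, 3, 1, 10, 5, 4, 7, 8, 6, 0, 9]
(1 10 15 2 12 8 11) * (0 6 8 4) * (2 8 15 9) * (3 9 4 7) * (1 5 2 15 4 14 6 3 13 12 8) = [3, 10, 8, 9, 0, 2, 4, 13, 11, 15, 14, 5, 7, 12, 6, 1] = (0 3 9 15 1 10 14 6 4)(2 8 11 5)(7 13 12)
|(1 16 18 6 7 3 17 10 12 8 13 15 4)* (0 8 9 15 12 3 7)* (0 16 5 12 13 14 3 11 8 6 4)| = 30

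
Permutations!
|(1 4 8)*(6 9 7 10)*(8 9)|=7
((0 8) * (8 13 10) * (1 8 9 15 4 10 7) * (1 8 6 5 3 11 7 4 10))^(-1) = (0 8 7 11 3 5 6 1 4 13)(9 10 15)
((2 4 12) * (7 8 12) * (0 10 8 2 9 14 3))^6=((0 10 8 12 9 14 3)(2 4 7))^6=(0 3 14 9 12 8 10)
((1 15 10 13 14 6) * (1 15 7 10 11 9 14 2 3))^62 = ((1 7 10 13 2 3)(6 15 11 9 14))^62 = (1 10 2)(3 7 13)(6 11 14 15 9)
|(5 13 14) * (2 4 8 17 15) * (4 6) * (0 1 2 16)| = |(0 1 2 6 4 8 17 15 16)(5 13 14)| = 9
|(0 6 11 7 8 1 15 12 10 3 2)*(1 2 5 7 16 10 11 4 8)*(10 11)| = 70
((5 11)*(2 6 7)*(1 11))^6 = (11)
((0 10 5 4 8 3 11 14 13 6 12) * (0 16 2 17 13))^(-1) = ((0 10 5 4 8 3 11 14)(2 17 13 6 12 16))^(-1) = (0 14 11 3 8 4 5 10)(2 16 12 6 13 17)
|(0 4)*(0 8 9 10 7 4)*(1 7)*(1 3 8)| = |(1 7 4)(3 8 9 10)| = 12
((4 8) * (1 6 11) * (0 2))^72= (11)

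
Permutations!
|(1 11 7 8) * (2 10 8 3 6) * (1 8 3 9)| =|(1 11 7 9)(2 10 3 6)| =4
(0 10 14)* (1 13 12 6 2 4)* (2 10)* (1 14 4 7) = (0 2 7 1 13 12 6 10 4 14) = [2, 13, 7, 3, 14, 5, 10, 1, 8, 9, 4, 11, 6, 12, 0]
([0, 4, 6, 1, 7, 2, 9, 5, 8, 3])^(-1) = [0, 3, 5, 9, 1, 7, 2, 4, 8, 6]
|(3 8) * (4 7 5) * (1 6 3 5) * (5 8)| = 6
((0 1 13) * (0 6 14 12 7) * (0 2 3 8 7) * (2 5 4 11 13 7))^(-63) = (0 6 4 1 14 11 7 12 13 5)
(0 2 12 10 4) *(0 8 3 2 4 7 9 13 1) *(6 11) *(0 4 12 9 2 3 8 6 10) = (0 12)(1 4 6 11 10 7 2 9 13) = [12, 4, 9, 3, 6, 5, 11, 2, 8, 13, 7, 10, 0, 1]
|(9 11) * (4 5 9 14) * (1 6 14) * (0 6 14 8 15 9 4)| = |(0 6 8 15 9 11 1 14)(4 5)| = 8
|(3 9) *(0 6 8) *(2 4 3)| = 12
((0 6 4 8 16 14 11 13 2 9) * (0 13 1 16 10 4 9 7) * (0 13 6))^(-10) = (1 14)(2 13 7)(4 10 8)(11 16)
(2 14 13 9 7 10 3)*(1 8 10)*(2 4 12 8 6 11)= (1 6 11 2 14 13 9 7)(3 4 12 8 10)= [0, 6, 14, 4, 12, 5, 11, 1, 10, 7, 3, 2, 8, 9, 13]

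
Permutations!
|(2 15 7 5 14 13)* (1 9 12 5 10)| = |(1 9 12 5 14 13 2 15 7 10)| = 10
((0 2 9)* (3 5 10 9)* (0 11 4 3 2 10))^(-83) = ((0 10 9 11 4 3 5))^(-83) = (0 10 9 11 4 3 5)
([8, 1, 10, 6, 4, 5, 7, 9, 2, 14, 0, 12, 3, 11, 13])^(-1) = (0 10 2 8)(3 12 11 13 14 9 7 6)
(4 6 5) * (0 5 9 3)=(0 5 4 6 9 3)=[5, 1, 2, 0, 6, 4, 9, 7, 8, 3]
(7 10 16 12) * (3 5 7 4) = [0, 1, 2, 5, 3, 7, 6, 10, 8, 9, 16, 11, 4, 13, 14, 15, 12] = (3 5 7 10 16 12 4)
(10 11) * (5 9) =[0, 1, 2, 3, 4, 9, 6, 7, 8, 5, 11, 10] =(5 9)(10 11)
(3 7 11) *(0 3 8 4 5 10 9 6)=[3, 1, 2, 7, 5, 10, 0, 11, 4, 6, 9, 8]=(0 3 7 11 8 4 5 10 9 6)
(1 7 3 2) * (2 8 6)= (1 7 3 8 6 2)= [0, 7, 1, 8, 4, 5, 2, 3, 6]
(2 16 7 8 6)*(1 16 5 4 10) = (1 16 7 8 6 2 5 4 10) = [0, 16, 5, 3, 10, 4, 2, 8, 6, 9, 1, 11, 12, 13, 14, 15, 7]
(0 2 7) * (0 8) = [2, 1, 7, 3, 4, 5, 6, 8, 0] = (0 2 7 8)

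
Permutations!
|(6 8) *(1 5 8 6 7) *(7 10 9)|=|(1 5 8 10 9 7)|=6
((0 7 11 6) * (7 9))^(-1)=(0 6 11 7 9)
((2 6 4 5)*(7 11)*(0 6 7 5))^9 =((0 6 4)(2 7 11 5))^9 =(2 7 11 5)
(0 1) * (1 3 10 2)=(0 3 10 2 1)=[3, 0, 1, 10, 4, 5, 6, 7, 8, 9, 2]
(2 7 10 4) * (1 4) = (1 4 2 7 10) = [0, 4, 7, 3, 2, 5, 6, 10, 8, 9, 1]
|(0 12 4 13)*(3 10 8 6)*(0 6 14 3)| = |(0 12 4 13 6)(3 10 8 14)| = 20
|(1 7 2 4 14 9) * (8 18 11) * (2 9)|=|(1 7 9)(2 4 14)(8 18 11)|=3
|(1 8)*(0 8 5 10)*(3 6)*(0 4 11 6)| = |(0 8 1 5 10 4 11 6 3)| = 9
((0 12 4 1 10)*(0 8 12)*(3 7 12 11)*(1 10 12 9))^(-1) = ((1 12 4 10 8 11 3 7 9))^(-1) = (1 9 7 3 11 8 10 4 12)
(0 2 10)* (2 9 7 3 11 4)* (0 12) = (0 9 7 3 11 4 2 10 12) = [9, 1, 10, 11, 2, 5, 6, 3, 8, 7, 12, 4, 0]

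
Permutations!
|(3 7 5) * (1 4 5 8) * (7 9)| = 7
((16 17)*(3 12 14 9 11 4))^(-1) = ((3 12 14 9 11 4)(16 17))^(-1) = (3 4 11 9 14 12)(16 17)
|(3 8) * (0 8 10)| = 4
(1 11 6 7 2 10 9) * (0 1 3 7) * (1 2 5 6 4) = (0 2 10 9 3 7 5 6)(1 11 4) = [2, 11, 10, 7, 1, 6, 0, 5, 8, 3, 9, 4]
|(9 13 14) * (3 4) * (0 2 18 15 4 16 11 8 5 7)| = |(0 2 18 15 4 3 16 11 8 5 7)(9 13 14)| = 33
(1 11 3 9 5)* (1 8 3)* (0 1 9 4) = (0 1 11 9 5 8 3 4) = [1, 11, 2, 4, 0, 8, 6, 7, 3, 5, 10, 9]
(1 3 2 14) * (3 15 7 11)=(1 15 7 11 3 2 14)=[0, 15, 14, 2, 4, 5, 6, 11, 8, 9, 10, 3, 12, 13, 1, 7]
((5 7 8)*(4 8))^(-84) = (8)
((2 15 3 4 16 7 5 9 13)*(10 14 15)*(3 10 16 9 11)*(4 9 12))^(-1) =(2 13 9 3 11 5 7 16)(4 12)(10 15 14)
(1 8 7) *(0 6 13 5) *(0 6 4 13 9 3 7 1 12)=(0 4 13 5 6 9 3 7 12)(1 8)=[4, 8, 2, 7, 13, 6, 9, 12, 1, 3, 10, 11, 0, 5]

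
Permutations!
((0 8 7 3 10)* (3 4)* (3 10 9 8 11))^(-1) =((0 11 3 9 8 7 4 10))^(-1) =(0 10 4 7 8 9 3 11)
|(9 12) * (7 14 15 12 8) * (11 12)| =|(7 14 15 11 12 9 8)| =7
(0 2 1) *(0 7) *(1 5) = (0 2 5 1 7) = [2, 7, 5, 3, 4, 1, 6, 0]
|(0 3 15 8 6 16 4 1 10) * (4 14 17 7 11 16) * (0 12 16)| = 14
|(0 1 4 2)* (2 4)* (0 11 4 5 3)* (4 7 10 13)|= |(0 1 2 11 7 10 13 4 5 3)|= 10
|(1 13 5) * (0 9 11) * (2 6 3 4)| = |(0 9 11)(1 13 5)(2 6 3 4)| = 12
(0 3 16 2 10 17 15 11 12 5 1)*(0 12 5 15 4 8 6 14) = [3, 12, 10, 16, 8, 1, 14, 7, 6, 9, 17, 5, 15, 13, 0, 11, 2, 4] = (0 3 16 2 10 17 4 8 6 14)(1 12 15 11 5)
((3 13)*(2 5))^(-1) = ((2 5)(3 13))^(-1) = (2 5)(3 13)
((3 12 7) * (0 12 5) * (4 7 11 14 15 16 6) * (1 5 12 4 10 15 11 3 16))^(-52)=(0 7 6 15 5 4 16 10 1)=((0 4 7 16 6 10 15 1 5)(3 12)(11 14))^(-52)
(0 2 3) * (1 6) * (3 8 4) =(0 2 8 4 3)(1 6) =[2, 6, 8, 0, 3, 5, 1, 7, 4]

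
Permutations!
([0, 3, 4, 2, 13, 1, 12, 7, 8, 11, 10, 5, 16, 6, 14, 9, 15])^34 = (1 11 15 12 13 2)(3 5 9 16 6 4)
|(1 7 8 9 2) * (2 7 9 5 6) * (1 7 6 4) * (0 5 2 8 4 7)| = 9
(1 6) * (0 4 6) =[4, 0, 2, 3, 6, 5, 1] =(0 4 6 1)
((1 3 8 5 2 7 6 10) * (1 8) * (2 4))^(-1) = (1 3)(2 4 5 8 10 6 7)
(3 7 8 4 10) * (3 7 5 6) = [0, 1, 2, 5, 10, 6, 3, 8, 4, 9, 7] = (3 5 6)(4 10 7 8)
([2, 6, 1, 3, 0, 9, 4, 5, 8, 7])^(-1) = [4, 2, 0, 3, 6, 7, 1, 9, 8, 5]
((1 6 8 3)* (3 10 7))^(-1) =((1 6 8 10 7 3))^(-1) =(1 3 7 10 8 6)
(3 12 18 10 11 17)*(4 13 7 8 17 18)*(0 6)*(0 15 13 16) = (0 6 15 13 7 8 17 3 12 4 16)(10 11 18) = [6, 1, 2, 12, 16, 5, 15, 8, 17, 9, 11, 18, 4, 7, 14, 13, 0, 3, 10]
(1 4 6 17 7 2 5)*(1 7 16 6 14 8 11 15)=(1 4 14 8 11 15)(2 5 7)(6 17 16)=[0, 4, 5, 3, 14, 7, 17, 2, 11, 9, 10, 15, 12, 13, 8, 1, 6, 16]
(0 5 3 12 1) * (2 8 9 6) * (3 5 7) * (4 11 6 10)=(0 7 3 12 1)(2 8 9 10 4 11 6)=[7, 0, 8, 12, 11, 5, 2, 3, 9, 10, 4, 6, 1]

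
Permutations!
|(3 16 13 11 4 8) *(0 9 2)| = |(0 9 2)(3 16 13 11 4 8)| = 6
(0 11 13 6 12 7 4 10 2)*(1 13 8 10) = (0 11 8 10 2)(1 13 6 12 7 4) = [11, 13, 0, 3, 1, 5, 12, 4, 10, 9, 2, 8, 7, 6]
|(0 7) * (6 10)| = |(0 7)(6 10)| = 2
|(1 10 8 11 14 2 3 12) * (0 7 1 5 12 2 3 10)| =6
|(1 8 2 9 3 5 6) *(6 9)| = |(1 8 2 6)(3 5 9)| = 12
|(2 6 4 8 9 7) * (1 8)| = 7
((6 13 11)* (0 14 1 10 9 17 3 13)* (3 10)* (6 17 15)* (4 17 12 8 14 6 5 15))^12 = (17)(1 8 11 3 14 12 13)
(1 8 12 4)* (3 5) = (1 8 12 4)(3 5) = [0, 8, 2, 5, 1, 3, 6, 7, 12, 9, 10, 11, 4]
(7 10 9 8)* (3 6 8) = [0, 1, 2, 6, 4, 5, 8, 10, 7, 3, 9] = (3 6 8 7 10 9)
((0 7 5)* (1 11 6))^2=(0 5 7)(1 6 11)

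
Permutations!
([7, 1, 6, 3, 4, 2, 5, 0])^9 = (0 7)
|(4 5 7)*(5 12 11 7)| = 4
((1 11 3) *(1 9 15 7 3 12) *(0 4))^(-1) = ((0 4)(1 11 12)(3 9 15 7))^(-1) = (0 4)(1 12 11)(3 7 15 9)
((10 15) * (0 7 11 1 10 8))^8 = (0 7 11 1 10 15 8)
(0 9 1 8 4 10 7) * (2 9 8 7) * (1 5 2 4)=(0 8 1 7)(2 9 5)(4 10)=[8, 7, 9, 3, 10, 2, 6, 0, 1, 5, 4]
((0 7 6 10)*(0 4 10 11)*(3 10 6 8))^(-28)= ((0 7 8 3 10 4 6 11))^(-28)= (0 10)(3 11)(4 7)(6 8)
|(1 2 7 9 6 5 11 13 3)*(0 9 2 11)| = |(0 9 6 5)(1 11 13 3)(2 7)| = 4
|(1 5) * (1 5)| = |(5)| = 1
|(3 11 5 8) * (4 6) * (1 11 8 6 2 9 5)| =10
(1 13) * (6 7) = (1 13)(6 7) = [0, 13, 2, 3, 4, 5, 7, 6, 8, 9, 10, 11, 12, 1]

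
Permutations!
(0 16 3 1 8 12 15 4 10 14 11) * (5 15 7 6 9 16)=(0 5 15 4 10 14 11)(1 8 12 7 6 9 16 3)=[5, 8, 2, 1, 10, 15, 9, 6, 12, 16, 14, 0, 7, 13, 11, 4, 3]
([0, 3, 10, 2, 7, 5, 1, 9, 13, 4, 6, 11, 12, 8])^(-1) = [0, 6, 3, 1, 9, 5, 10, 4, 13, 7, 2, 11, 12, 8]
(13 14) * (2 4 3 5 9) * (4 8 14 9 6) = [0, 1, 8, 5, 3, 6, 4, 7, 14, 2, 10, 11, 12, 9, 13] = (2 8 14 13 9)(3 5 6 4)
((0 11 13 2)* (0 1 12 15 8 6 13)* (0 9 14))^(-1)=((0 11 9 14)(1 12 15 8 6 13 2))^(-1)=(0 14 9 11)(1 2 13 6 8 15 12)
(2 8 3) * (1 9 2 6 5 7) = [0, 9, 8, 6, 4, 7, 5, 1, 3, 2] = (1 9 2 8 3 6 5 7)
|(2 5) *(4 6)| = |(2 5)(4 6)| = 2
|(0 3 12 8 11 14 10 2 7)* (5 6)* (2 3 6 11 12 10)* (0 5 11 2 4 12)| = 42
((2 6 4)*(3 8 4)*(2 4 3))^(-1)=(2 6)(3 8)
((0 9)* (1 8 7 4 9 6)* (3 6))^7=(0 9 4 7 8 1 6 3)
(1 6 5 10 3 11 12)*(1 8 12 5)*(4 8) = (1 6)(3 11 5 10)(4 8 12) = [0, 6, 2, 11, 8, 10, 1, 7, 12, 9, 3, 5, 4]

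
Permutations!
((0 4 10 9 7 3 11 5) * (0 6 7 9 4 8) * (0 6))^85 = ((0 8 6 7 3 11 5)(4 10))^85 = (0 8 6 7 3 11 5)(4 10)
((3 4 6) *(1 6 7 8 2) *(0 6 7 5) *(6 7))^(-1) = ((0 7 8 2 1 6 3 4 5))^(-1) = (0 5 4 3 6 1 2 8 7)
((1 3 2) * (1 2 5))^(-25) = (1 5 3)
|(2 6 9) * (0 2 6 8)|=|(0 2 8)(6 9)|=6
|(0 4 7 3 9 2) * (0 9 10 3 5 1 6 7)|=|(0 4)(1 6 7 5)(2 9)(3 10)|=4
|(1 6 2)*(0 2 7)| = |(0 2 1 6 7)| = 5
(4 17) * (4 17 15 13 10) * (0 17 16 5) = (0 17 16 5)(4 15 13 10) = [17, 1, 2, 3, 15, 0, 6, 7, 8, 9, 4, 11, 12, 10, 14, 13, 5, 16]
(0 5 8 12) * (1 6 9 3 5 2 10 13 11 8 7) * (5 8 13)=(0 2 10 5 7 1 6 9 3 8 12)(11 13)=[2, 6, 10, 8, 4, 7, 9, 1, 12, 3, 5, 13, 0, 11]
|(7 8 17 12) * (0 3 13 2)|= |(0 3 13 2)(7 8 17 12)|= 4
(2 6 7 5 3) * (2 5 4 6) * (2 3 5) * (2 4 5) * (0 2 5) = (0 2 3 4 6 7) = [2, 1, 3, 4, 6, 5, 7, 0]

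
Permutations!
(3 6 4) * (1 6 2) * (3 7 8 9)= (1 6 4 7 8 9 3 2)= [0, 6, 1, 2, 7, 5, 4, 8, 9, 3]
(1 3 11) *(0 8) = (0 8)(1 3 11) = [8, 3, 2, 11, 4, 5, 6, 7, 0, 9, 10, 1]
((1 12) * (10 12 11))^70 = (1 10)(11 12)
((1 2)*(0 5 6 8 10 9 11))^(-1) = (0 11 9 10 8 6 5)(1 2)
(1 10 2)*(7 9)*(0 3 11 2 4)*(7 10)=(0 3 11 2 1 7 9 10 4)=[3, 7, 1, 11, 0, 5, 6, 9, 8, 10, 4, 2]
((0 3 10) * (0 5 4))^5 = ((0 3 10 5 4))^5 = (10)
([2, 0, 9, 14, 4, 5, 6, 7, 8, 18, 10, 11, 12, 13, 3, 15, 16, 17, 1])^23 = [18, 9, 1, 14, 4, 5, 6, 7, 8, 0, 10, 11, 12, 13, 3, 15, 16, 17, 2]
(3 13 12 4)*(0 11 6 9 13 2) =[11, 1, 0, 2, 3, 5, 9, 7, 8, 13, 10, 6, 4, 12] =(0 11 6 9 13 12 4 3 2)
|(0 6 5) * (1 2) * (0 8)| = 4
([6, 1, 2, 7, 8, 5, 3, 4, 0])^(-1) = [8, 1, 2, 6, 7, 5, 0, 3, 4]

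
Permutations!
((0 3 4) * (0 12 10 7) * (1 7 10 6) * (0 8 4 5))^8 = ((0 3 5)(1 7 8 4 12 6))^8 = (0 5 3)(1 8 12)(4 6 7)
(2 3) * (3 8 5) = [0, 1, 8, 2, 4, 3, 6, 7, 5] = (2 8 5 3)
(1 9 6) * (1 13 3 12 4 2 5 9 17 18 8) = (1 17 18 8)(2 5 9 6 13 3 12 4) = [0, 17, 5, 12, 2, 9, 13, 7, 1, 6, 10, 11, 4, 3, 14, 15, 16, 18, 8]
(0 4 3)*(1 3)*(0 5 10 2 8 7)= (0 4 1 3 5 10 2 8 7)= [4, 3, 8, 5, 1, 10, 6, 0, 7, 9, 2]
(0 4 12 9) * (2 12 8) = [4, 1, 12, 3, 8, 5, 6, 7, 2, 0, 10, 11, 9] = (0 4 8 2 12 9)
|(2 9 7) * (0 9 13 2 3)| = 4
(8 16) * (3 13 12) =[0, 1, 2, 13, 4, 5, 6, 7, 16, 9, 10, 11, 3, 12, 14, 15, 8] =(3 13 12)(8 16)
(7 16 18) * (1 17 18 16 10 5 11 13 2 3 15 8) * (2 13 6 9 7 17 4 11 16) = [0, 4, 3, 15, 11, 16, 9, 10, 1, 7, 5, 6, 12, 13, 14, 8, 2, 18, 17] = (1 4 11 6 9 7 10 5 16 2 3 15 8)(17 18)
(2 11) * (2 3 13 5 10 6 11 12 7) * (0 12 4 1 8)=(0 12 7 2 4 1 8)(3 13 5 10 6 11)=[12, 8, 4, 13, 1, 10, 11, 2, 0, 9, 6, 3, 7, 5]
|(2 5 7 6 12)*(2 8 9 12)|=12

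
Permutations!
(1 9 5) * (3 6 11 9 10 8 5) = (1 10 8 5)(3 6 11 9) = [0, 10, 2, 6, 4, 1, 11, 7, 5, 3, 8, 9]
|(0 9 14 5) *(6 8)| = 4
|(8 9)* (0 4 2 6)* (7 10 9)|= 4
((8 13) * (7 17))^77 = (7 17)(8 13) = ((7 17)(8 13))^77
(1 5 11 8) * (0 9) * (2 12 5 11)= (0 9)(1 11 8)(2 12 5)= [9, 11, 12, 3, 4, 2, 6, 7, 1, 0, 10, 8, 5]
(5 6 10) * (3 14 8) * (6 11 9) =(3 14 8)(5 11 9 6 10) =[0, 1, 2, 14, 4, 11, 10, 7, 3, 6, 5, 9, 12, 13, 8]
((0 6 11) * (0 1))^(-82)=((0 6 11 1))^(-82)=(0 11)(1 6)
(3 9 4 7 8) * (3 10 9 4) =(3 4 7 8 10 9) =[0, 1, 2, 4, 7, 5, 6, 8, 10, 3, 9]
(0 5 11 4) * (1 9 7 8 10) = (0 5 11 4)(1 9 7 8 10) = [5, 9, 2, 3, 0, 11, 6, 8, 10, 7, 1, 4]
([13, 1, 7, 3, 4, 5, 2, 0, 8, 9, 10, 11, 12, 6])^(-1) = [7, 1, 6, 3, 4, 5, 13, 2, 8, 9, 10, 11, 12, 0]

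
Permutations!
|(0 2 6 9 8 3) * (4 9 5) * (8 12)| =9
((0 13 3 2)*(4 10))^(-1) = ((0 13 3 2)(4 10))^(-1) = (0 2 3 13)(4 10)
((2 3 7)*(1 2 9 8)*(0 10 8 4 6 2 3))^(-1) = ((0 10 8 1 3 7 9 4 6 2))^(-1) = (0 2 6 4 9 7 3 1 8 10)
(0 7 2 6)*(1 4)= (0 7 2 6)(1 4)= [7, 4, 6, 3, 1, 5, 0, 2]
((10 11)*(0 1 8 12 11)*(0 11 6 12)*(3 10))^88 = (12)(0 1 8)(3 10 11)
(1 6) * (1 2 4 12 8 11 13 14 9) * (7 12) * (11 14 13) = [0, 6, 4, 3, 7, 5, 2, 12, 14, 1, 10, 11, 8, 13, 9] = (1 6 2 4 7 12 8 14 9)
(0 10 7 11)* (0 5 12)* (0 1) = (0 10 7 11 5 12 1) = [10, 0, 2, 3, 4, 12, 6, 11, 8, 9, 7, 5, 1]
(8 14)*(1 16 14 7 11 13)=(1 16 14 8 7 11 13)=[0, 16, 2, 3, 4, 5, 6, 11, 7, 9, 10, 13, 12, 1, 8, 15, 14]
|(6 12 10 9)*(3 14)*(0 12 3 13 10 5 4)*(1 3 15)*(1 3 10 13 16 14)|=|(0 12 5 4)(1 10 9 6 15 3)(14 16)|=12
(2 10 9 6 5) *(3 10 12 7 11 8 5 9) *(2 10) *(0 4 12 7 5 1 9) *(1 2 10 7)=[4, 9, 1, 10, 12, 7, 0, 11, 2, 6, 3, 8, 5]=(0 4 12 5 7 11 8 2 1 9 6)(3 10)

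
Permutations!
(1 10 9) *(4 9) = (1 10 4 9) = [0, 10, 2, 3, 9, 5, 6, 7, 8, 1, 4]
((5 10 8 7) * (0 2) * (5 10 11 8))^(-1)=(0 2)(5 10 7 8 11)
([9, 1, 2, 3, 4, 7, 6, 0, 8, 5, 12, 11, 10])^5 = (0 9 5 7)(10 12)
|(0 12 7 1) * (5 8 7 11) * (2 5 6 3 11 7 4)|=|(0 12 7 1)(2 5 8 4)(3 11 6)|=12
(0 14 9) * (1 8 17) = (0 14 9)(1 8 17) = [14, 8, 2, 3, 4, 5, 6, 7, 17, 0, 10, 11, 12, 13, 9, 15, 16, 1]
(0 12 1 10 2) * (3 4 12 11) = [11, 10, 0, 4, 12, 5, 6, 7, 8, 9, 2, 3, 1] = (0 11 3 4 12 1 10 2)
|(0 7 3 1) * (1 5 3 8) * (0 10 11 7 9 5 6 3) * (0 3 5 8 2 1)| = |(0 9 8)(1 10 11 7 2)(3 6 5)| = 15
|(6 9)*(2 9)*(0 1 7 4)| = 12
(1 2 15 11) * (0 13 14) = [13, 2, 15, 3, 4, 5, 6, 7, 8, 9, 10, 1, 12, 14, 0, 11] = (0 13 14)(1 2 15 11)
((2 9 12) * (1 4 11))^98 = ((1 4 11)(2 9 12))^98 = (1 11 4)(2 12 9)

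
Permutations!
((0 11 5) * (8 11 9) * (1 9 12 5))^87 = ((0 12 5)(1 9 8 11))^87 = (12)(1 11 8 9)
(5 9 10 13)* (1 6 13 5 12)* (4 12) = [0, 6, 2, 3, 12, 9, 13, 7, 8, 10, 5, 11, 1, 4] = (1 6 13 4 12)(5 9 10)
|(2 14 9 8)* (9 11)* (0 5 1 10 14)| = |(0 5 1 10 14 11 9 8 2)| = 9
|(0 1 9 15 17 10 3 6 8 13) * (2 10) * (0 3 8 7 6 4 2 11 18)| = |(0 1 9 15 17 11 18)(2 10 8 13 3 4)(6 7)| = 42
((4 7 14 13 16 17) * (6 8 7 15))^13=((4 15 6 8 7 14 13 16 17))^13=(4 7 17 8 16 6 13 15 14)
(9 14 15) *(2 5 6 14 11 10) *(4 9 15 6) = (15)(2 5 4 9 11 10)(6 14) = [0, 1, 5, 3, 9, 4, 14, 7, 8, 11, 2, 10, 12, 13, 6, 15]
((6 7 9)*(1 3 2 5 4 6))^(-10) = ((1 3 2 5 4 6 7 9))^(-10) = (1 7 4 2)(3 9 6 5)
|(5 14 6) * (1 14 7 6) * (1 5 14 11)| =4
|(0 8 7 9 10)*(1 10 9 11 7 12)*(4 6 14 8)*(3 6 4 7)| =|(0 7 11 3 6 14 8 12 1 10)| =10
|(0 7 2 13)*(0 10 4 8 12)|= |(0 7 2 13 10 4 8 12)|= 8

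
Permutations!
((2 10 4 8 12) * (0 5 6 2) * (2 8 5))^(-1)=((0 2 10 4 5 6 8 12))^(-1)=(0 12 8 6 5 4 10 2)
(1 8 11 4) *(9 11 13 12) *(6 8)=(1 6 8 13 12 9 11 4)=[0, 6, 2, 3, 1, 5, 8, 7, 13, 11, 10, 4, 9, 12]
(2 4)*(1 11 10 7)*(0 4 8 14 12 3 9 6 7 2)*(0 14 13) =[4, 11, 8, 9, 14, 5, 7, 1, 13, 6, 2, 10, 3, 0, 12] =(0 4 14 12 3 9 6 7 1 11 10 2 8 13)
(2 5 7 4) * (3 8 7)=(2 5 3 8 7 4)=[0, 1, 5, 8, 2, 3, 6, 4, 7]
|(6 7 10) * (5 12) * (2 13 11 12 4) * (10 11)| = |(2 13 10 6 7 11 12 5 4)| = 9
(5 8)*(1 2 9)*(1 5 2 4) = (1 4)(2 9 5 8) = [0, 4, 9, 3, 1, 8, 6, 7, 2, 5]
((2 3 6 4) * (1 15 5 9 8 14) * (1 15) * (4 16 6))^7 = ((2 3 4)(5 9 8 14 15)(6 16))^7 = (2 3 4)(5 8 15 9 14)(6 16)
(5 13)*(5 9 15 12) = (5 13 9 15 12) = [0, 1, 2, 3, 4, 13, 6, 7, 8, 15, 10, 11, 5, 9, 14, 12]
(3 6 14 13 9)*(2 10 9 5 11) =(2 10 9 3 6 14 13 5 11) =[0, 1, 10, 6, 4, 11, 14, 7, 8, 3, 9, 2, 12, 5, 13]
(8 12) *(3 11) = (3 11)(8 12) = [0, 1, 2, 11, 4, 5, 6, 7, 12, 9, 10, 3, 8]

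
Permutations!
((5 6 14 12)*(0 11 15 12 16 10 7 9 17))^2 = (0 15 5 14 10 9)(6 16 7 17 11 12)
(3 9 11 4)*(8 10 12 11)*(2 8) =(2 8 10 12 11 4 3 9) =[0, 1, 8, 9, 3, 5, 6, 7, 10, 2, 12, 4, 11]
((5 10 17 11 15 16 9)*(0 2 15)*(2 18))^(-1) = (0 11 17 10 5 9 16 15 2 18)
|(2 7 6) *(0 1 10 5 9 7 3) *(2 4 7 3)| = 6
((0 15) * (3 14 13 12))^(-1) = ((0 15)(3 14 13 12))^(-1) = (0 15)(3 12 13 14)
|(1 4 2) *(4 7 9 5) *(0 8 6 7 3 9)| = |(0 8 6 7)(1 3 9 5 4 2)| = 12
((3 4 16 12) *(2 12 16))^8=(16)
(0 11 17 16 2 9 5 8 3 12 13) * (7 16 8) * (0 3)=(0 11 17 8)(2 9 5 7 16)(3 12 13)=[11, 1, 9, 12, 4, 7, 6, 16, 0, 5, 10, 17, 13, 3, 14, 15, 2, 8]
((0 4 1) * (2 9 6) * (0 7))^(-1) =(0 7 1 4)(2 6 9)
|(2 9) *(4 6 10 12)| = 4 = |(2 9)(4 6 10 12)|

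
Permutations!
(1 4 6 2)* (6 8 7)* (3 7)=(1 4 8 3 7 6 2)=[0, 4, 1, 7, 8, 5, 2, 6, 3]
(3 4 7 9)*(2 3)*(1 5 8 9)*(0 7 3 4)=(0 7 1 5 8 9 2 4 3)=[7, 5, 4, 0, 3, 8, 6, 1, 9, 2]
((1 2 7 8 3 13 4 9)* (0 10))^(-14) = (1 7 3 4)(2 8 13 9)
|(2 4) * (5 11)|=|(2 4)(5 11)|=2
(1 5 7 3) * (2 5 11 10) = (1 11 10 2 5 7 3) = [0, 11, 5, 1, 4, 7, 6, 3, 8, 9, 2, 10]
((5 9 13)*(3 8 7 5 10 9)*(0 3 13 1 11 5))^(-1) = (0 7 8 3)(1 9 10 13 5 11)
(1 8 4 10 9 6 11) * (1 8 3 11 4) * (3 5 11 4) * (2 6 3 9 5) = (1 2 6 9 3 4 10 5 11 8) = [0, 2, 6, 4, 10, 11, 9, 7, 1, 3, 5, 8]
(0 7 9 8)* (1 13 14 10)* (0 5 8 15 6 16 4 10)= (0 7 9 15 6 16 4 10 1 13 14)(5 8)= [7, 13, 2, 3, 10, 8, 16, 9, 5, 15, 1, 11, 12, 14, 0, 6, 4]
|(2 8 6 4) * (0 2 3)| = 6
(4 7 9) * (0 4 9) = (9)(0 4 7) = [4, 1, 2, 3, 7, 5, 6, 0, 8, 9]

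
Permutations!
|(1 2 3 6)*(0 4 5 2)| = |(0 4 5 2 3 6 1)| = 7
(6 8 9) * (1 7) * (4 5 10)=(1 7)(4 5 10)(6 8 9)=[0, 7, 2, 3, 5, 10, 8, 1, 9, 6, 4]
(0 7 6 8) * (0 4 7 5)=[5, 1, 2, 3, 7, 0, 8, 6, 4]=(0 5)(4 7 6 8)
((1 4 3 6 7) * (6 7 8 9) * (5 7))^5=((1 4 3 5 7)(6 8 9))^5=(6 9 8)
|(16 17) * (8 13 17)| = |(8 13 17 16)| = 4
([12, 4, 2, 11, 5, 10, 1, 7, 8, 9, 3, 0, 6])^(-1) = (0 11 3 10 5 4 1 6 12)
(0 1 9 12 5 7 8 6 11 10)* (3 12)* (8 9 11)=(0 1 11 10)(3 12 5 7 9)(6 8)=[1, 11, 2, 12, 4, 7, 8, 9, 6, 3, 0, 10, 5]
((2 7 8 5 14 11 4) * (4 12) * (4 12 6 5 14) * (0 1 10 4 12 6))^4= (0 2 11 4 14 10 8 1 7)(5 12 6)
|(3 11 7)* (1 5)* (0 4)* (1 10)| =6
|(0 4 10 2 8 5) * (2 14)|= |(0 4 10 14 2 8 5)|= 7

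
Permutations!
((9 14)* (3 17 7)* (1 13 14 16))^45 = (17)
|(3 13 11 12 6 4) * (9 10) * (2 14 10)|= |(2 14 10 9)(3 13 11 12 6 4)|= 12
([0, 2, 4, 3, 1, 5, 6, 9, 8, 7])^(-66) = [0, 1, 2, 3, 4, 5, 6, 7, 8, 9]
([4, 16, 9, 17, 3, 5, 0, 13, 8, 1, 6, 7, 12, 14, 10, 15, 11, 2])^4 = (0 2 11 10 3 1 13)(4 9 7 6 17 16 14)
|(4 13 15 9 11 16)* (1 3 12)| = 6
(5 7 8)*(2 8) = (2 8 5 7) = [0, 1, 8, 3, 4, 7, 6, 2, 5]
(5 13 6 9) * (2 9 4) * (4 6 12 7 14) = (2 9 5 13 12 7 14 4) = [0, 1, 9, 3, 2, 13, 6, 14, 8, 5, 10, 11, 7, 12, 4]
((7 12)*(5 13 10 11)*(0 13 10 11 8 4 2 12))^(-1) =((0 13 11 5 10 8 4 2 12 7))^(-1) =(0 7 12 2 4 8 10 5 11 13)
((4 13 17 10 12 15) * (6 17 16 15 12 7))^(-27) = ((4 13 16 15)(6 17 10 7))^(-27) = (4 13 16 15)(6 17 10 7)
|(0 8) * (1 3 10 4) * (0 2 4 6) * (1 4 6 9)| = |(0 8 2 6)(1 3 10 9)| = 4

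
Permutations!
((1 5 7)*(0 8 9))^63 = (9)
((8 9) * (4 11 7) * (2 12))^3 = (2 12)(8 9)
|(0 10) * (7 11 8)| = |(0 10)(7 11 8)| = 6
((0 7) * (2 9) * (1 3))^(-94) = ((0 7)(1 3)(2 9))^(-94) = (9)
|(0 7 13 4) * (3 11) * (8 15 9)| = 12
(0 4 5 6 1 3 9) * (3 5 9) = (0 4 9)(1 5 6) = [4, 5, 2, 3, 9, 6, 1, 7, 8, 0]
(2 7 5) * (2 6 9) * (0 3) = (0 3)(2 7 5 6 9) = [3, 1, 7, 0, 4, 6, 9, 5, 8, 2]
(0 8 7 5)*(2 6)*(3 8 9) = (0 9 3 8 7 5)(2 6) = [9, 1, 6, 8, 4, 0, 2, 5, 7, 3]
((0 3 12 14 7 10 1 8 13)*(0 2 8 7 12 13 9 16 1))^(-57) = ((0 3 13 2 8 9 16 1 7 10)(12 14))^(-57) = (0 2 16 10 13 9 7 3 8 1)(12 14)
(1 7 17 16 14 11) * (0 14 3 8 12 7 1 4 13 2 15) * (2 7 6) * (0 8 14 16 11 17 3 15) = (0 16 15 8 12 6 2)(3 14 17 11 4 13 7) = [16, 1, 0, 14, 13, 5, 2, 3, 12, 9, 10, 4, 6, 7, 17, 8, 15, 11]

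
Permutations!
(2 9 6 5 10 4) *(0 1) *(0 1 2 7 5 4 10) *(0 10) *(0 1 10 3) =(0 2 9 6 4 7 5 3)(1 10) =[2, 10, 9, 0, 7, 3, 4, 5, 8, 6, 1]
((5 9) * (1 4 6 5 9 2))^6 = (9)(1 4 6 5 2)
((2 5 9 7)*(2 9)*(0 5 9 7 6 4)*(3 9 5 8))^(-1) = ((0 8 3 9 6 4)(2 5))^(-1) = (0 4 6 9 3 8)(2 5)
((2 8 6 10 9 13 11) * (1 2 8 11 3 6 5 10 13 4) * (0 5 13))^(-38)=((0 5 10 9 4 1 2 11 8 13 3 6))^(-38)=(0 3 8 2 4 10)(1 9 5 6 13 11)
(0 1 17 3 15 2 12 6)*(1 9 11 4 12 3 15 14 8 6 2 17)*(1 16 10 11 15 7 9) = [1, 16, 3, 14, 12, 5, 0, 9, 6, 15, 11, 4, 2, 13, 8, 17, 10, 7] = (0 1 16 10 11 4 12 2 3 14 8 6)(7 9 15 17)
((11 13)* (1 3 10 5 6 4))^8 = ((1 3 10 5 6 4)(11 13))^8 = (13)(1 10 6)(3 5 4)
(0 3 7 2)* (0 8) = [3, 1, 8, 7, 4, 5, 6, 2, 0] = (0 3 7 2 8)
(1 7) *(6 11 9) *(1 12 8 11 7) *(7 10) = (6 10 7 12 8 11 9) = [0, 1, 2, 3, 4, 5, 10, 12, 11, 6, 7, 9, 8]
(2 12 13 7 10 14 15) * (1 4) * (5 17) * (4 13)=[0, 13, 12, 3, 1, 17, 6, 10, 8, 9, 14, 11, 4, 7, 15, 2, 16, 5]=(1 13 7 10 14 15 2 12 4)(5 17)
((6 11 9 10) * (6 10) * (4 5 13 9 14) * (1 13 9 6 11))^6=(4 5 9 11 14)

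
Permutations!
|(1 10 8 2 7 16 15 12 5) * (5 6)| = 10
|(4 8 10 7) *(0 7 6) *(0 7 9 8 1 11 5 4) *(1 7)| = |(0 9 8 10 6 1 11 5 4 7)| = 10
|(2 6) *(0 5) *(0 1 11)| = |(0 5 1 11)(2 6)| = 4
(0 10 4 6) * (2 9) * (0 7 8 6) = (0 10 4)(2 9)(6 7 8) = [10, 1, 9, 3, 0, 5, 7, 8, 6, 2, 4]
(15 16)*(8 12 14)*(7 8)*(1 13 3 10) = (1 13 3 10)(7 8 12 14)(15 16) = [0, 13, 2, 10, 4, 5, 6, 8, 12, 9, 1, 11, 14, 3, 7, 16, 15]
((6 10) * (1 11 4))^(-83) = ((1 11 4)(6 10))^(-83) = (1 11 4)(6 10)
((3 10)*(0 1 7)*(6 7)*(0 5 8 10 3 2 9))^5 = ((0 1 6 7 5 8 10 2 9))^5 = (0 8 1 10 6 2 7 9 5)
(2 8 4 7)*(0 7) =[7, 1, 8, 3, 0, 5, 6, 2, 4] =(0 7 2 8 4)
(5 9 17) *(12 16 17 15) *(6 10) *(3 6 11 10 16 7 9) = [0, 1, 2, 6, 4, 3, 16, 9, 8, 15, 11, 10, 7, 13, 14, 12, 17, 5] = (3 6 16 17 5)(7 9 15 12)(10 11)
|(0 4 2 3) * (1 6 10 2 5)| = |(0 4 5 1 6 10 2 3)| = 8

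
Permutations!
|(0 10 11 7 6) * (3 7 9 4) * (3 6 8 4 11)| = |(0 10 3 7 8 4 6)(9 11)| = 14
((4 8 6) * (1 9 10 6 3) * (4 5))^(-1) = (1 3 8 4 5 6 10 9) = ((1 9 10 6 5 4 8 3))^(-1)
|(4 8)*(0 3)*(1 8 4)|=|(0 3)(1 8)|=2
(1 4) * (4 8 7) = (1 8 7 4) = [0, 8, 2, 3, 1, 5, 6, 4, 7]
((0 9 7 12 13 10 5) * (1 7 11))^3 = (0 1 13)(5 11 12)(7 10 9)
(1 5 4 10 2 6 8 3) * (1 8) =(1 5 4 10 2 6)(3 8) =[0, 5, 6, 8, 10, 4, 1, 7, 3, 9, 2]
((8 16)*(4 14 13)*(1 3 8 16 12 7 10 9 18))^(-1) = ((1 3 8 12 7 10 9 18)(4 14 13))^(-1) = (1 18 9 10 7 12 8 3)(4 13 14)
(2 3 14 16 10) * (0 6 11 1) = (0 6 11 1)(2 3 14 16 10) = [6, 0, 3, 14, 4, 5, 11, 7, 8, 9, 2, 1, 12, 13, 16, 15, 10]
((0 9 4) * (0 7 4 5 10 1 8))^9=((0 9 5 10 1 8)(4 7))^9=(0 10)(1 9)(4 7)(5 8)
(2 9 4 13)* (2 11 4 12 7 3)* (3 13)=(2 9 12 7 13 11 4 3)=[0, 1, 9, 2, 3, 5, 6, 13, 8, 12, 10, 4, 7, 11]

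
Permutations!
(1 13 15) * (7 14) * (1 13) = [0, 1, 2, 3, 4, 5, 6, 14, 8, 9, 10, 11, 12, 15, 7, 13] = (7 14)(13 15)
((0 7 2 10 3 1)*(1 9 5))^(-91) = ((0 7 2 10 3 9 5 1))^(-91) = (0 9 2 1 3 7 5 10)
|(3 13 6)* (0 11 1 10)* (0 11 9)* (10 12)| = 12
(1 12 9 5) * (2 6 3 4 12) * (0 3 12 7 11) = [3, 2, 6, 4, 7, 1, 12, 11, 8, 5, 10, 0, 9] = (0 3 4 7 11)(1 2 6 12 9 5)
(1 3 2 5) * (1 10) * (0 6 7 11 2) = [6, 3, 5, 0, 4, 10, 7, 11, 8, 9, 1, 2] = (0 6 7 11 2 5 10 1 3)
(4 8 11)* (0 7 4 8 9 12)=(0 7 4 9 12)(8 11)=[7, 1, 2, 3, 9, 5, 6, 4, 11, 12, 10, 8, 0]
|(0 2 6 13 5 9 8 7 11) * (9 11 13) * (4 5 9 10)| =28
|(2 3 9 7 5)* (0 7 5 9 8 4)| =8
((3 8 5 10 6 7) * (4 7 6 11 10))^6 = (11)(3 8 5 4 7)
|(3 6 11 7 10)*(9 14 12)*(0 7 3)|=|(0 7 10)(3 6 11)(9 14 12)|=3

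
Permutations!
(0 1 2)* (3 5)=(0 1 2)(3 5)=[1, 2, 0, 5, 4, 3]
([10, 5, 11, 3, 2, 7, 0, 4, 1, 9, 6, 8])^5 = [6, 11, 7, 3, 5, 8, 10, 1, 2, 9, 0, 4]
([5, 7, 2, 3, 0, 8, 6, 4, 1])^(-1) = (0 4 7 1 8 5)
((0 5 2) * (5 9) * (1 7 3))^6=(0 5)(2 9)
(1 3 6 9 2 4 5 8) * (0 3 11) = (0 3 6 9 2 4 5 8 1 11) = [3, 11, 4, 6, 5, 8, 9, 7, 1, 2, 10, 0]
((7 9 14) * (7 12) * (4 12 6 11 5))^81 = (4 12 7 9 14 6 11 5)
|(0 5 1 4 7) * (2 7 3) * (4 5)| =|(0 4 3 2 7)(1 5)| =10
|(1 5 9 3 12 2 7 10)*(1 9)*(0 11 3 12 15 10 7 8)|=18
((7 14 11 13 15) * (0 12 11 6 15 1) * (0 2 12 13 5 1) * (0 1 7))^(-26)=(0 7 2 15 5 1 6 11 13 14 12)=((0 13 1 2 12 11 5 7 14 6 15))^(-26)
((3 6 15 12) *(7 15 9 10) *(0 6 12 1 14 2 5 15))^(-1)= (0 7 10 9 6)(1 15 5 2 14)(3 12)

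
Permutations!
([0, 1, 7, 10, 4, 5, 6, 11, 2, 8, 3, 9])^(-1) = (2 8 9 11 7)(3 10)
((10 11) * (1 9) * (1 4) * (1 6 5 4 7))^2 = ((1 9 7)(4 6 5)(10 11))^2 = (11)(1 7 9)(4 5 6)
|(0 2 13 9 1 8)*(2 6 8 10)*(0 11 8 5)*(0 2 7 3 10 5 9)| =42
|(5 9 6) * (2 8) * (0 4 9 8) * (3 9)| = |(0 4 3 9 6 5 8 2)| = 8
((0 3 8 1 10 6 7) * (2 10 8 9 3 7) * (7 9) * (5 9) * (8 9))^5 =(0 3 1 5 7 9 8)(2 6 10)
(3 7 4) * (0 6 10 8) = [6, 1, 2, 7, 3, 5, 10, 4, 0, 9, 8] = (0 6 10 8)(3 7 4)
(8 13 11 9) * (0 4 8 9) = (0 4 8 13 11) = [4, 1, 2, 3, 8, 5, 6, 7, 13, 9, 10, 0, 12, 11]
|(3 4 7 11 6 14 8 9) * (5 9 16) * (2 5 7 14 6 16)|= 21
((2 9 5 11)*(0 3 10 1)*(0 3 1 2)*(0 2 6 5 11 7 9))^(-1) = (0 2 11 9 7 5 6 10 3 1)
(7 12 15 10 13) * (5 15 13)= [0, 1, 2, 3, 4, 15, 6, 12, 8, 9, 5, 11, 13, 7, 14, 10]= (5 15 10)(7 12 13)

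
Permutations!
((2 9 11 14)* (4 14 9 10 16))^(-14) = (2 10 16 4 14)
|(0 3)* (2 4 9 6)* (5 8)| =|(0 3)(2 4 9 6)(5 8)| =4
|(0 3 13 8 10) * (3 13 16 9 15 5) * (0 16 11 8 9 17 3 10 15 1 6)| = |(0 13 9 1 6)(3 11 8 15 5 10 16 17)| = 40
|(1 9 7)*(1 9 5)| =2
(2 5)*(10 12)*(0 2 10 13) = (0 2 5 10 12 13) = [2, 1, 5, 3, 4, 10, 6, 7, 8, 9, 12, 11, 13, 0]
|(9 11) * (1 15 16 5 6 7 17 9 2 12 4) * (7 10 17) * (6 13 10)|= 12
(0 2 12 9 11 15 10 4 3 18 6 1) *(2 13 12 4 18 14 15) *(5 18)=[13, 0, 4, 14, 3, 18, 1, 7, 8, 11, 5, 2, 9, 12, 15, 10, 16, 17, 6]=(0 13 12 9 11 2 4 3 14 15 10 5 18 6 1)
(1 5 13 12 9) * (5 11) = (1 11 5 13 12 9) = [0, 11, 2, 3, 4, 13, 6, 7, 8, 1, 10, 5, 9, 12]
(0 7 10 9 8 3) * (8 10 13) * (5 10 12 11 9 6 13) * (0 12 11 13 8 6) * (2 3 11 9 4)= [7, 1, 3, 12, 2, 10, 8, 5, 11, 9, 0, 4, 13, 6]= (0 7 5 10)(2 3 12 13 6 8 11 4)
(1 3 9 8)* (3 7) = (1 7 3 9 8) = [0, 7, 2, 9, 4, 5, 6, 3, 1, 8]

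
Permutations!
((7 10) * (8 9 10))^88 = (10)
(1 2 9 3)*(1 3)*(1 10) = (1 2 9 10) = [0, 2, 9, 3, 4, 5, 6, 7, 8, 10, 1]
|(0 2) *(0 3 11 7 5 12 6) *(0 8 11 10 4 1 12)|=12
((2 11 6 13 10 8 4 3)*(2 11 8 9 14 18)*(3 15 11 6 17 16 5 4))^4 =((2 8 3 6 13 10 9 14 18)(4 15 11 17 16 5))^4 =(2 13 18 6 14 3 9 8 10)(4 16 11)(5 17 15)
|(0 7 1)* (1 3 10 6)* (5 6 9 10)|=6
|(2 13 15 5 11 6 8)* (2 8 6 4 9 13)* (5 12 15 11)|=|(4 9 13 11)(12 15)|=4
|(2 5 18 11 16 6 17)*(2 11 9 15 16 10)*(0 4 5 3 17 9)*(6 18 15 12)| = 30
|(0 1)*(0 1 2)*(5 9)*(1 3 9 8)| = 10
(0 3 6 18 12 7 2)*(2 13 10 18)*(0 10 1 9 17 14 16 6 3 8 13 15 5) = (0 8 13 1 9 17 14 16 6 2 10 18 12 7 15 5) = [8, 9, 10, 3, 4, 0, 2, 15, 13, 17, 18, 11, 7, 1, 16, 5, 6, 14, 12]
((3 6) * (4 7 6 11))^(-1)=((3 11 4 7 6))^(-1)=(3 6 7 4 11)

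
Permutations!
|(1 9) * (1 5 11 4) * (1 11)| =|(1 9 5)(4 11)| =6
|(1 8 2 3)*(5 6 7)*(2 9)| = |(1 8 9 2 3)(5 6 7)| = 15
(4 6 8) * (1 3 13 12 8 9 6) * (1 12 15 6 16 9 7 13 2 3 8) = [0, 8, 3, 2, 12, 5, 7, 13, 4, 16, 10, 11, 1, 15, 14, 6, 9] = (1 8 4 12)(2 3)(6 7 13 15)(9 16)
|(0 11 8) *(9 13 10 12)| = 12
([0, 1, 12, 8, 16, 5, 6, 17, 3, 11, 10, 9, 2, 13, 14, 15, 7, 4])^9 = (2 12)(3 8)(4 16 7 17)(9 11)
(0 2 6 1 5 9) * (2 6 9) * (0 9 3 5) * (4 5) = (9)(0 6 1)(2 3 4 5) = [6, 0, 3, 4, 5, 2, 1, 7, 8, 9]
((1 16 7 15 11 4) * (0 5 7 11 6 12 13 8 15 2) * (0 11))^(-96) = ((0 5 7 2 11 4 1 16)(6 12 13 8 15))^(-96) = (16)(6 15 8 13 12)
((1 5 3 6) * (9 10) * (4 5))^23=(1 3 4 6 5)(9 10)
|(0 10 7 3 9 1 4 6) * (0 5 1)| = 20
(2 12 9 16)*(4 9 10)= (2 12 10 4 9 16)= [0, 1, 12, 3, 9, 5, 6, 7, 8, 16, 4, 11, 10, 13, 14, 15, 2]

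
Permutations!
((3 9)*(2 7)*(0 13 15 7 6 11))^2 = (0 15 2 11 13 7 6)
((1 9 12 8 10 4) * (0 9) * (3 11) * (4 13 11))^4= ((0 9 12 8 10 13 11 3 4 1))^4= (0 10 4 12 11)(1 8 3 9 13)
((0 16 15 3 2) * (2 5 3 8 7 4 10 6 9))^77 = ((0 16 15 8 7 4 10 6 9 2)(3 5))^77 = (0 6 7 16 9 4 15 2 10 8)(3 5)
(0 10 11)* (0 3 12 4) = [10, 1, 2, 12, 0, 5, 6, 7, 8, 9, 11, 3, 4] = (0 10 11 3 12 4)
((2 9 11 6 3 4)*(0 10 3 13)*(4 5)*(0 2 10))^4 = ((2 9 11 6 13)(3 5 4 10))^4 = (2 13 6 11 9)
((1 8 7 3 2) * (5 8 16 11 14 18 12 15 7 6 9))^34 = (1 18 3 11 15)(2 14 7 16 12)(5 6)(8 9)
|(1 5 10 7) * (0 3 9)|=12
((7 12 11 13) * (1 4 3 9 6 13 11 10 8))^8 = ((1 4 3 9 6 13 7 12 10 8))^8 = (1 10 7 6 3)(4 8 12 13 9)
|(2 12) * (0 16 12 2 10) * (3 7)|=|(0 16 12 10)(3 7)|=4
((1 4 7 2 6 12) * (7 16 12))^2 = (1 16)(2 7 6)(4 12) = ((1 4 16 12)(2 6 7))^2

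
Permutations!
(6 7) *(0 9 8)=(0 9 8)(6 7)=[9, 1, 2, 3, 4, 5, 7, 6, 0, 8]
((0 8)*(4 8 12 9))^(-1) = (0 8 4 9 12)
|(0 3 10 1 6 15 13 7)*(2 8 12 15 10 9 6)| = 12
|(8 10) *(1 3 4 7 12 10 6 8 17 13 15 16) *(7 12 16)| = |(1 3 4 12 10 17 13 15 7 16)(6 8)| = 10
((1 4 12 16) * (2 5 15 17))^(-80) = ((1 4 12 16)(2 5 15 17))^(-80) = (17)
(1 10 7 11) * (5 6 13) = [0, 10, 2, 3, 4, 6, 13, 11, 8, 9, 7, 1, 12, 5] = (1 10 7 11)(5 6 13)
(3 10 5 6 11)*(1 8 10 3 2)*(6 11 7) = (1 8 10 5 11 2)(6 7) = [0, 8, 1, 3, 4, 11, 7, 6, 10, 9, 5, 2]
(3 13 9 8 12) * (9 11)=(3 13 11 9 8 12)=[0, 1, 2, 13, 4, 5, 6, 7, 12, 8, 10, 9, 3, 11]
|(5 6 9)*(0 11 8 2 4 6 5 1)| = 8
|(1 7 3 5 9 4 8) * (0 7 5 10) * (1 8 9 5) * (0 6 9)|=7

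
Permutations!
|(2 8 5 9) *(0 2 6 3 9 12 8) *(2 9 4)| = 6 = |(0 9 6 3 4 2)(5 12 8)|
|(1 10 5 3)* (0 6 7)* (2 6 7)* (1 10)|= |(0 7)(2 6)(3 10 5)|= 6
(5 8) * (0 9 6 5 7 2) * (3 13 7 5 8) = (0 9 6 8 5 3 13 7 2) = [9, 1, 0, 13, 4, 3, 8, 2, 5, 6, 10, 11, 12, 7]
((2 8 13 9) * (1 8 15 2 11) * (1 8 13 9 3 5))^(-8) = ((1 13 3 5)(2 15)(8 9 11))^(-8) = (15)(8 9 11)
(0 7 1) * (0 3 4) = (0 7 1 3 4) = [7, 3, 2, 4, 0, 5, 6, 1]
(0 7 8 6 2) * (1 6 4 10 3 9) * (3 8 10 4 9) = (0 7 10 8 9 1 6 2) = [7, 6, 0, 3, 4, 5, 2, 10, 9, 1, 8]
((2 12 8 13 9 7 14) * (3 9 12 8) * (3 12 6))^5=(2 9 13 14 3 8 7 6)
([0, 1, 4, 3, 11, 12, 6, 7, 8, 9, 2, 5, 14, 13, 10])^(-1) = [0, 1, 10, 3, 2, 11, 6, 7, 8, 9, 14, 4, 5, 13, 12]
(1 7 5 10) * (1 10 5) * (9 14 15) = [0, 7, 2, 3, 4, 5, 6, 1, 8, 14, 10, 11, 12, 13, 15, 9] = (1 7)(9 14 15)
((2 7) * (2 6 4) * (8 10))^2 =(10)(2 6)(4 7)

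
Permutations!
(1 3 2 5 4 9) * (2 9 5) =(1 3 9)(4 5) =[0, 3, 2, 9, 5, 4, 6, 7, 8, 1]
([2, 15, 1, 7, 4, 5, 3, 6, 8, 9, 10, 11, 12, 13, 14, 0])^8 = (15)(3 6 7)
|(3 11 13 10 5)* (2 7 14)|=15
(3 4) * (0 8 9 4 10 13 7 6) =(0 8 9 4 3 10 13 7 6) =[8, 1, 2, 10, 3, 5, 0, 6, 9, 4, 13, 11, 12, 7]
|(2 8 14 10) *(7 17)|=4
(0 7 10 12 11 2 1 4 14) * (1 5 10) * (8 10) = (0 7 1 4 14)(2 5 8 10 12 11) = [7, 4, 5, 3, 14, 8, 6, 1, 10, 9, 12, 2, 11, 13, 0]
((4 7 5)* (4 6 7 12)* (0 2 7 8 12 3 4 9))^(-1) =((0 2 7 5 6 8 12 9)(3 4))^(-1) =(0 9 12 8 6 5 7 2)(3 4)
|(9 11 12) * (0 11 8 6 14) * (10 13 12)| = |(0 11 10 13 12 9 8 6 14)| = 9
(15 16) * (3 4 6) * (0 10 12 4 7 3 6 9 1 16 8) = (0 10 12 4 9 1 16 15 8)(3 7) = [10, 16, 2, 7, 9, 5, 6, 3, 0, 1, 12, 11, 4, 13, 14, 8, 15]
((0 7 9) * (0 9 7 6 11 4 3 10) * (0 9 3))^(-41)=((0 6 11 4)(3 10 9))^(-41)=(0 4 11 6)(3 10 9)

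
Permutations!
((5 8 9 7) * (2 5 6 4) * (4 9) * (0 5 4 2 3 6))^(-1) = ((0 5 8 2 4 3 6 9 7))^(-1) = (0 7 9 6 3 4 2 8 5)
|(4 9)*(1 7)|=|(1 7)(4 9)|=2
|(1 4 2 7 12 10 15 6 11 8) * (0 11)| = 11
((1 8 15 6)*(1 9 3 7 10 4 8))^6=((3 7 10 4 8 15 6 9))^6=(3 6 8 10)(4 7 9 15)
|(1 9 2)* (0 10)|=|(0 10)(1 9 2)|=6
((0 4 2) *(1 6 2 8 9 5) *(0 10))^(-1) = ((0 4 8 9 5 1 6 2 10))^(-1) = (0 10 2 6 1 5 9 8 4)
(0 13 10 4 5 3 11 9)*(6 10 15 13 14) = (0 14 6 10 4 5 3 11 9)(13 15) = [14, 1, 2, 11, 5, 3, 10, 7, 8, 0, 4, 9, 12, 15, 6, 13]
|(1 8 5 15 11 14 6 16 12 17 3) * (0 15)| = 12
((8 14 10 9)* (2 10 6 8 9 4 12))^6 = (14)(2 4)(10 12)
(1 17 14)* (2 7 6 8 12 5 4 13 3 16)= (1 17 14)(2 7 6 8 12 5 4 13 3 16)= [0, 17, 7, 16, 13, 4, 8, 6, 12, 9, 10, 11, 5, 3, 1, 15, 2, 14]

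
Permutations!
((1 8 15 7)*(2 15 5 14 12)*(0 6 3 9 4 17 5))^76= ((0 6 3 9 4 17 5 14 12 2 15 7 1 8))^76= (0 5 1 4 15 3 12)(2 6 14 8 17 7 9)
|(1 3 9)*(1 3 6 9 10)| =5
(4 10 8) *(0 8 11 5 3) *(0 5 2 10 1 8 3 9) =(0 3 5 9)(1 8 4)(2 10 11) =[3, 8, 10, 5, 1, 9, 6, 7, 4, 0, 11, 2]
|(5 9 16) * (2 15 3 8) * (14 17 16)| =20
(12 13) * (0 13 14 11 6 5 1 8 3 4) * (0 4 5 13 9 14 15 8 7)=(0 9 14 11 6 13 12 15 8 3 5 1 7)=[9, 7, 2, 5, 4, 1, 13, 0, 3, 14, 10, 6, 15, 12, 11, 8]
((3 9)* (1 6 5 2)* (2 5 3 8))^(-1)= (1 2 8 9 3 6)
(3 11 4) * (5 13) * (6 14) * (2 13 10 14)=[0, 1, 13, 11, 3, 10, 2, 7, 8, 9, 14, 4, 12, 5, 6]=(2 13 5 10 14 6)(3 11 4)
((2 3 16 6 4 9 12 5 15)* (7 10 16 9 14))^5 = ((2 3 9 12 5 15)(4 14 7 10 16 6))^5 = (2 15 5 12 9 3)(4 6 16 10 7 14)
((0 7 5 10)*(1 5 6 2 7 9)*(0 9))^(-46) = ((1 5 10 9)(2 7 6))^(-46) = (1 10)(2 6 7)(5 9)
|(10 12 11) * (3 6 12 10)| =4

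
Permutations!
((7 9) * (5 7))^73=(5 7 9)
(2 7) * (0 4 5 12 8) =(0 4 5 12 8)(2 7) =[4, 1, 7, 3, 5, 12, 6, 2, 0, 9, 10, 11, 8]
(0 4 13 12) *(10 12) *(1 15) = [4, 15, 2, 3, 13, 5, 6, 7, 8, 9, 12, 11, 0, 10, 14, 1] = (0 4 13 10 12)(1 15)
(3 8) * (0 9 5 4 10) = (0 9 5 4 10)(3 8) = [9, 1, 2, 8, 10, 4, 6, 7, 3, 5, 0]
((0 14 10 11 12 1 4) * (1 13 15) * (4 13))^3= (15)(0 11)(4 10)(12 14)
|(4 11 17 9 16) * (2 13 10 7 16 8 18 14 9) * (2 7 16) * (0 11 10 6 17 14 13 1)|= |(0 11 14 9 8 18 13 6 17 7 2 1)(4 10 16)|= 12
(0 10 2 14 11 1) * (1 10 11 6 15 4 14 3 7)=(0 11 10 2 3 7 1)(4 14 6 15)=[11, 0, 3, 7, 14, 5, 15, 1, 8, 9, 2, 10, 12, 13, 6, 4]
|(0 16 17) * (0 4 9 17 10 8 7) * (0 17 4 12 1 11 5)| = 10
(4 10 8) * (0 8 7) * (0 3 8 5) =(0 5)(3 8 4 10 7) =[5, 1, 2, 8, 10, 0, 6, 3, 4, 9, 7]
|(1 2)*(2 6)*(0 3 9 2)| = |(0 3 9 2 1 6)| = 6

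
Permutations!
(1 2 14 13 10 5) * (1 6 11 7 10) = [0, 2, 14, 3, 4, 6, 11, 10, 8, 9, 5, 7, 12, 1, 13] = (1 2 14 13)(5 6 11 7 10)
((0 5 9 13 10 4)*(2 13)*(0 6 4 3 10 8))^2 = (0 9 13)(2 8 5)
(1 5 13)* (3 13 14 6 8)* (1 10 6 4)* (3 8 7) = (1 5 14 4)(3 13 10 6 7) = [0, 5, 2, 13, 1, 14, 7, 3, 8, 9, 6, 11, 12, 10, 4]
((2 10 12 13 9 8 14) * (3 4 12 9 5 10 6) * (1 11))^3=((1 11)(2 6 3 4 12 13 5 10 9 8 14))^3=(1 11)(2 4 5 8 6 12 10 14 3 13 9)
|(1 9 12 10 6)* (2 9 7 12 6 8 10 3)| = 14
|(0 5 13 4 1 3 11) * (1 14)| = |(0 5 13 4 14 1 3 11)| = 8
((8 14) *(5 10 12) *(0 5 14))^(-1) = (0 8 14 12 10 5)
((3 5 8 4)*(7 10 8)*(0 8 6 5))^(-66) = ((0 8 4 3)(5 7 10 6))^(-66) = (0 4)(3 8)(5 10)(6 7)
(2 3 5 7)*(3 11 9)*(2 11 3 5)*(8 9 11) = [0, 1, 3, 2, 4, 7, 6, 8, 9, 5, 10, 11] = (11)(2 3)(5 7 8 9)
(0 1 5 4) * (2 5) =(0 1 2 5 4) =[1, 2, 5, 3, 0, 4]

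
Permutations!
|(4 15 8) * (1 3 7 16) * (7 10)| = |(1 3 10 7 16)(4 15 8)| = 15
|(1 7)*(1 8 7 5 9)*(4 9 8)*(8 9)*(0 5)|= 12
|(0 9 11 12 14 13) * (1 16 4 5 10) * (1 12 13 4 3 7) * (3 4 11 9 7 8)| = |(0 7 1 16 4 5 10 12 14 11 13)(3 8)| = 22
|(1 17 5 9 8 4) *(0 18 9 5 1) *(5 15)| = |(0 18 9 8 4)(1 17)(5 15)| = 10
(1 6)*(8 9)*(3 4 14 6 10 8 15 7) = [0, 10, 2, 4, 14, 5, 1, 3, 9, 15, 8, 11, 12, 13, 6, 7] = (1 10 8 9 15 7 3 4 14 6)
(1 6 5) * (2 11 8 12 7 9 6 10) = (1 10 2 11 8 12 7 9 6 5) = [0, 10, 11, 3, 4, 1, 5, 9, 12, 6, 2, 8, 7]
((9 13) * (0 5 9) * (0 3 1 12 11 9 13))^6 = (0 11 1 13)(3 5 9 12)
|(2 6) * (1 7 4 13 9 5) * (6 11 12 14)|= |(1 7 4 13 9 5)(2 11 12 14 6)|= 30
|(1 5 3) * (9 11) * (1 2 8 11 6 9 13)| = |(1 5 3 2 8 11 13)(6 9)| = 14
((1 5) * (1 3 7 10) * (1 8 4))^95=((1 5 3 7 10 8 4))^95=(1 10 5 8 3 4 7)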